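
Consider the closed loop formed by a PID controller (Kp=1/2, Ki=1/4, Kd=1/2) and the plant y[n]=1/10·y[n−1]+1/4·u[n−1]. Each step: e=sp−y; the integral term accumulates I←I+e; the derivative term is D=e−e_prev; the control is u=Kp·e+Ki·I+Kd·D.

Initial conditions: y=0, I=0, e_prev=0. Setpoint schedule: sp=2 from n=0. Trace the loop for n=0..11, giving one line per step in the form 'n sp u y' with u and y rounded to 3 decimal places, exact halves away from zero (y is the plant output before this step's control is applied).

0 2 2.500 0.000
1 2 1.219 0.625
2 2 2.197 0.367
3 2 2.203 0.586
4 2 2.637 0.609
5 2 2.858 0.720
6 2 3.150 0.786
7 2 3.387 0.866
8 2 3.626 0.933
9 2 3.843 1.000
10 2 4.051 1.061
11 2 4.243 1.119

(exact arithmetic carried between steps; '≈' marks a value shown rounded to 6 d.p. or computed from one; I and e_prev carry over from the previous line; the table rounds u and y to 3 d.p., halves away from zero)
n=0: y=0, sp=2, e=sp−y=2; I=2, D=e−e_prev=2; u=1/2·2+1/4·2+1/2·2=2.5; next y=1/10·0+1/4·2.5=0.625
n=1: y=0.625, sp=2, e=sp−y=1.375; I=3.375, D=e−e_prev=-0.625; u=1/2·1.375+1/4·3.375+1/2·(-0.625)=1.21875; next y=1/10·0.625+1/4·1.21875≈0.367188
n=2: y≈0.367188, sp=2, e=sp−y≈1.632813; I≈5.007813, D=e−e_prev≈0.257813; u=1/2·1.632813+1/4·5.007813+1/2·0.257813≈2.197266; next y=1/10·0.367188+1/4·2.197266≈0.586035
n=3: y≈0.586035, sp=2, e=sp−y≈1.413965; I≈6.421777, D=e−e_prev≈-0.218848; u=1/2·1.413965+1/4·6.421777+1/2·(-0.218848)≈2.203003; next y=1/10·0.586035+1/4·2.203003≈0.609354
n=4: y≈0.609354, sp=2, e=sp−y≈1.390646; I≈7.812423, D=e−e_prev≈-0.023319; u=1/2·1.390646+1/4·7.812423+1/2·(-0.023319)≈2.636769; next y=1/10·0.609354+1/4·2.636769≈0.720128
n=5: y≈0.720128, sp=2, e=sp−y≈1.279872; I≈9.092295, D=e−e_prev≈-0.110773; u=1/2·1.279872+1/4·9.092295+1/2·(-0.110773)≈2.857623; next y=1/10·0.720128+1/4·2.857623≈0.786419
n=6: y≈0.786419, sp=2, e=sp−y≈1.213581; I≈10.305877, D=e−e_prev≈-0.066291; u=1/2·1.213581+1/4·10.305877+1/2·(-0.066291)≈3.150114; next y=1/10·0.786419+1/4·3.150114≈0.866170
n=7: y≈0.866170, sp=2, e=sp−y≈1.133830; I≈11.439706, D=e−e_prev≈-0.079752; u=1/2·1.133830+1/4·11.439706+1/2·(-0.079752)≈3.386965; next y=1/10·0.866170+1/4·3.386965≈0.933358
n=8: y≈0.933358, sp=2, e=sp−y≈1.066642; I≈12.506348, D=e−e_prev≈-0.067188; u=1/2·1.066642+1/4·12.506348+1/2·(-0.067188)≈3.626314; next y=1/10·0.933358+1/4·3.626314≈0.999914
n=9: y≈0.999914, sp=2, e=sp−y≈1.000086; I≈13.506434, D=e−e_prev≈-0.066556; u=1/2·1.000086+1/4·13.506434+1/2·(-0.066556)≈3.843373; next y=1/10·0.999914+1/4·3.843373≈1.060835
n=10: y≈1.060835, sp=2, e=sp−y≈0.939165; I≈14.445599, D=e−e_prev≈-0.060920; u=1/2·0.939165+1/4·14.445599+1/2·(-0.060920)≈4.050522; next y=1/10·1.060835+1/4·4.050522≈1.118714
n=11: y≈1.118714, sp=2, e=sp−y≈0.881286; I≈15.326885, D=e−e_prev≈-0.057879; u=1/2·0.881286+1/4·15.326885+1/2·(-0.057879)≈4.243425; next y=1/10·1.118714+1/4·4.243425≈1.172728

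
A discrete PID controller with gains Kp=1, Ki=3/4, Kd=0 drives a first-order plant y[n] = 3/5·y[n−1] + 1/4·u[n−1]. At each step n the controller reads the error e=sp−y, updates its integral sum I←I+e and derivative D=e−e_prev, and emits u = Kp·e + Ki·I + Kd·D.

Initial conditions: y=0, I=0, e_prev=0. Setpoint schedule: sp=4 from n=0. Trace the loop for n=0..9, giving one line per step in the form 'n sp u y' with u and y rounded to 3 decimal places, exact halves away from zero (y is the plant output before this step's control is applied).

0 4 7.000 0.000
1 4 6.938 1.750
2 4 6.815 2.784
3 4 6.694 3.374
4 4 6.597 3.698
5 4 6.526 3.868
6 4 6.477 3.952
7 4 6.446 3.991
8 4 6.426 4.006
9 4 6.414 4.010

(exact arithmetic carried between steps; '≈' marks a value shown rounded to 6 d.p. or computed from one; I and e_prev carry over from the previous line; the table rounds u and y to 3 d.p., halves away from zero)
n=0: y=0, sp=4, e=sp−y=4; I=4, D=e−e_prev=4; u=1·4+3/4·4+0·4=7; next y=3/5·0+1/4·7=1.75
n=1: y=1.75, sp=4, e=sp−y=2.25; I=6.25, D=e−e_prev=-1.75; u=1·2.25+3/4·6.25+0·(-1.75)=6.9375; next y=3/5·1.75+1/4·6.9375=2.784375
n=2: y=2.784375, sp=4, e=sp−y=1.215625; I=7.465625, D=e−e_prev=-1.034375; u=1·1.215625+3/4·7.465625+0·(-1.034375)≈6.814844; next y=3/5·2.784375+1/4·6.814844≈3.374336
n=3: y≈3.374336, sp=4, e=sp−y≈0.625664; I≈8.091289, D=e−e_prev≈-0.589961; u=1·0.625664+3/4·8.091289+0·(-0.589961)≈6.694131; next y=3/5·3.374336+1/4·6.694131≈3.698134
n=4: y≈3.698134, sp=4, e=sp−y≈0.301866; I≈8.393155, D=e−e_prev≈-0.323798; u=1·0.301866+3/4·8.393155+0·(-0.323798)≈6.596732; next y=3/5·3.698134+1/4·6.596732≈3.868064
n=5: y≈3.868064, sp=4, e=sp−y≈0.131936; I≈8.525091, D=e−e_prev≈-0.169929; u=1·0.131936+3/4·8.525091+0·(-0.169929)≈6.525755; next y=3/5·3.868064+1/4·6.525755≈3.952277
n=6: y≈3.952277, sp=4, e=sp−y≈0.047723; I≈8.572814, D=e−e_prev≈-0.084213; u=1·0.047723+3/4·8.572814+0·(-0.084213)≈6.477334; next y=3/5·3.952277+1/4·6.477334≈3.990700
n=7: y≈3.990700, sp=4, e=sp−y≈0.009300; I≈8.582115, D=e−e_prev≈-0.038423; u=1·0.009300+3/4·8.582115+0·(-0.038423)≈6.445887; next y=3/5·3.990700+1/4·6.445887≈4.005891
n=8: y≈4.005891, sp=4, e=sp−y≈-0.005891; I≈8.576223, D=e−e_prev≈-0.015192; u=1·(-0.005891)+3/4·8.576223+0·(-0.015192)≈6.426276; next y=3/5·4.005891+1/4·6.426276≈4.010104
n=9: y≈4.010104, sp=4, e=sp−y≈-0.010104; I≈8.566120, D=e−e_prev≈-0.004212; u=1·(-0.010104)+3/4·8.566120+0·(-0.004212)≈6.414486; next y=3/5·4.010104+1/4·6.414486≈4.009684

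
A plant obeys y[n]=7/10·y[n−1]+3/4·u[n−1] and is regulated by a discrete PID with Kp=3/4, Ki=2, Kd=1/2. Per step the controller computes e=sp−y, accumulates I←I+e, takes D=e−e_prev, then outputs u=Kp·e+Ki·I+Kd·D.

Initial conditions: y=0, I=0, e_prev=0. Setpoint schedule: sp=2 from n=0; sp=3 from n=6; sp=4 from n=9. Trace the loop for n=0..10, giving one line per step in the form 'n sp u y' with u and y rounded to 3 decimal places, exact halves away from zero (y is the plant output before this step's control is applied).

(exact arithmetic carried between steps; '≈' marks a value shown rounded to 6 d.p. or computed from one; I and e_prev carry over from the previous line; the table rounds u and y to 3 d.p., halves away from zero)
n=0: y=0, sp=2, e=sp−y=2; I=2, D=e−e_prev=2; u=3/4·2+2·2+1/2·2=6.5; next y=7/10·0+3/4·6.5=4.875
n=1: y=4.875, sp=2, e=sp−y=-2.875; I=-0.875, D=e−e_prev=-4.875; u=3/4·(-2.875)+2·(-0.875)+1/2·(-4.875)=-6.34375; next y=7/10·4.875+3/4·(-6.34375)≈-1.345313
n=2: y≈-1.345313, sp=2, e=sp−y≈3.345313; I≈2.470313, D=e−e_prev≈6.220313; u=3/4·3.345313+2·2.470313+1/2·6.220313≈10.559766; next y=7/10·(-1.345313)+3/4·10.559766≈6.978105
n=3: y≈6.978105, sp=2, e=sp−y≈-4.978105; I≈-2.507793, D=e−e_prev≈-8.323418; u=3/4·(-4.978105)+2·(-2.507793)+1/2·(-8.323418)≈-12.910874; next y=7/10·6.978105+3/4·(-12.910874)≈-4.798482
n=4: y≈-4.798482, sp=2, e=sp−y≈6.798482; I≈4.290689, D=e−e_prev≈11.776587; u=3/4·6.798482+2·4.290689+1/2·11.776587≈19.568532; next y=7/10·(-4.798482)+3/4·19.568532≈11.317462
n=5: y≈11.317462, sp=2, e=sp−y≈-9.317462; I≈-5.026773, D=e−e_prev≈-16.115944; u=3/4·(-9.317462)+2·(-5.026773)+1/2·(-16.115944)≈-25.099615; next y=7/10·11.317462+3/4·(-25.099615)≈-10.902488
n=6: y≈-10.902488, sp=3, e=sp−y≈13.902488; I≈8.875715, D=e−e_prev≈23.219950; u=3/4·13.902488+2·8.875715+1/2·23.219950≈39.788270; next y=7/10·(-10.902488)+3/4·39.788270≈22.209461
n=7: y≈22.209461, sp=3, e=sp−y≈-19.209461; I≈-10.333746, D=e−e_prev≈-33.111949; u=3/4·(-19.209461)+2·(-10.333746)+1/2·(-33.111949)≈-51.630563; next y=7/10·22.209461+3/4·(-51.630563)≈-23.176299
n=8: y≈-23.176299, sp=3, e=sp−y≈26.176299; I≈15.842553, D=e−e_prev≈45.385760; u=3/4·26.176299+2·15.842553+1/2·45.385760≈74.010211; next y=7/10·(-23.176299)+3/4·74.010211≈39.284249
n=9: y≈39.284249, sp=4, e=sp−y≈-35.284249; I≈-19.441696, D=e−e_prev≈-61.460548; u=3/4·(-35.284249)+2·(-19.441696)+1/2·(-61.460548)≈-96.076852; next y=7/10·39.284249+3/4·(-96.076852)≈-44.558665
n=10: y≈-44.558665, sp=4, e=sp−y≈48.558665; I≈29.116969, D=e−e_prev≈83.842913; u=3/4·48.558665+2·29.116969+1/2·83.842913≈136.574393; next y=7/10·(-44.558665)+3/4·136.574393≈71.239730

0 2 6.500 0.000
1 2 -6.344 4.875
2 2 10.560 -1.345
3 2 -12.911 6.978
4 2 19.569 -4.798
5 2 -25.100 11.317
6 3 39.788 -10.902
7 3 -51.631 22.209
8 3 74.010 -23.176
9 4 -96.077 39.284
10 4 136.574 -44.559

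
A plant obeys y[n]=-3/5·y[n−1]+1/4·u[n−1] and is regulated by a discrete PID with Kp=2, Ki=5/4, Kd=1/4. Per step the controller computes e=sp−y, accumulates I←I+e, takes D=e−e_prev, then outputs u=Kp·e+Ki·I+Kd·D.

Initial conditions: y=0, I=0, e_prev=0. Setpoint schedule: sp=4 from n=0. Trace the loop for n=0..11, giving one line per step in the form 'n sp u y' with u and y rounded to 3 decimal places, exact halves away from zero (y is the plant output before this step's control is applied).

0 4 14.000 0.000
1 4 5.750 3.500
2 4 21.819 -0.663
3 4 3.805 5.852
4 4 32.561 -2.560
5 4 -4.169 9.676
6 4 49.630 -6.848
7 4 -22.717 16.516
8 4 79.848 -15.589
9 4 -60.858 29.315
10 4 136.141 -32.804
11 4 -136.209 53.718

(exact arithmetic carried between steps; '≈' marks a value shown rounded to 6 d.p. or computed from one; I and e_prev carry over from the previous line; the table rounds u and y to 3 d.p., halves away from zero)
n=0: y=0, sp=4, e=sp−y=4; I=4, D=e−e_prev=4; u=2·4+5/4·4+1/4·4=14; next y=-3/5·0+1/4·14=3.5
n=1: y=3.5, sp=4, e=sp−y=0.5; I=4.5, D=e−e_prev=-3.5; u=2·0.5+5/4·4.5+1/4·(-3.5)=5.75; next y=-3/5·3.5+1/4·5.75=-0.6625
n=2: y=-0.6625, sp=4, e=sp−y=4.6625; I=9.1625, D=e−e_prev=4.1625; u=2·4.6625+5/4·9.1625+1/4·4.1625=21.81875; next y=-3/5·(-0.6625)+1/4·21.81875≈5.852188
n=3: y≈5.852188, sp=4, e=sp−y≈-1.852188; I≈7.310313, D=e−e_prev≈-6.514688; u=2·(-1.852188)+5/4·7.310313+1/4·(-6.514688)≈3.804844; next y=-3/5·5.852188+1/4·3.804844≈-2.560102
n=4: y≈-2.560102, sp=4, e=sp−y≈6.560102; I≈13.870414, D=e−e_prev≈8.412289; u=2·6.560102+5/4·13.870414+1/4·8.412289≈32.561293; next y=-3/5·(-2.560102)+1/4·32.561293≈9.676384
n=5: y≈9.676384, sp=4, e=sp−y≈-5.676384; I≈8.194030, D=e−e_prev≈-12.236486; u=2·(-5.676384)+5/4·8.194030+1/4·(-12.236486)≈-4.169352; next y=-3/5·9.676384+1/4·(-4.169352)≈-6.848169
n=6: y≈-6.848169, sp=4, e=sp−y≈10.848169; I≈19.042199, D=e−e_prev≈16.524553; u=2·10.848169+5/4·19.042199+1/4·16.524553≈49.630224; next y=-3/5·(-6.848169)+1/4·49.630224≈16.516457
n=7: y≈16.516457, sp=4, e=sp−y≈-12.516457; I≈6.525741, D=e−e_prev≈-23.364626; u=2·(-12.516457)+5/4·6.525741+1/4·(-23.364626)≈-22.716894; next y=-3/5·16.516457+1/4·(-22.716894)≈-15.589098
n=8: y≈-15.589098, sp=4, e=sp−y≈19.589098; I≈26.114839, D=e−e_prev≈32.105555; u=2·19.589098+5/4·26.114839+1/4·32.105555≈79.848133; next y=-3/5·(-15.589098)+1/4·79.848133≈29.315492
n=9: y≈29.315492, sp=4, e=sp−y≈-25.315492; I≈0.799347, D=e−e_prev≈-44.904590; u=2·(-25.315492)+5/4·0.799347+1/4·(-44.904590)≈-60.857947; next y=-3/5·29.315492+1/4·(-60.857947)≈-32.803782
n=10: y≈-32.803782, sp=4, e=sp−y≈36.803782; I≈37.603129, D=e−e_prev≈62.119274; u=2·36.803782+5/4·37.603129+1/4·62.119274≈136.141293; next y=-3/5·(-32.803782)+1/4·136.141293≈53.717592
n=11: y≈53.717592, sp=4, e=sp−y≈-49.717592; I≈-12.114463, D=e−e_prev≈-86.521374; u=2·(-49.717592)+5/4·(-12.114463)+1/4·(-86.521374)≈-136.208608; next y=-3/5·53.717592+1/4·(-136.208608)≈-66.282707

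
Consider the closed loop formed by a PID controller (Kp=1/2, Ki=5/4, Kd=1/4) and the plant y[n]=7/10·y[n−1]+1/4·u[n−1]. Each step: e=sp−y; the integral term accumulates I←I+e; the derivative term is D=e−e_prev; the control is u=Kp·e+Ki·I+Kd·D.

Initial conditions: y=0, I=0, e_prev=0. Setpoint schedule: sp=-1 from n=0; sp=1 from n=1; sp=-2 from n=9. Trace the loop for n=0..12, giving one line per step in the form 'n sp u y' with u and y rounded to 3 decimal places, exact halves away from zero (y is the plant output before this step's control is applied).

(exact arithmetic carried between steps; '≈' marks a value shown rounded to 6 d.p. or computed from one; I and e_prev carry over from the previous line; the table rounds u and y to 3 d.p., halves away from zero)
n=0: y=0, sp=-1, e=sp−y=-1; I=-1, D=e−e_prev=-1; u=1/2·(-1)+5/4·(-1)+1/4·(-1)=-2; next y=7/10·0+1/4·(-2)=-0.5
n=1: y=-0.5, sp=1, e=sp−y=1.5; I=0.5, D=e−e_prev=2.5; u=1/2·1.5+5/4·0.5+1/4·2.5=2; next y=7/10·(-0.5)+1/4·2=0.15
n=2: y=0.15, sp=1, e=sp−y=0.85; I=1.35, D=e−e_prev=-0.65; u=1/2·0.85+5/4·1.35+1/4·(-0.65)=1.95; next y=7/10·0.15+1/4·1.95=0.5925
n=3: y=0.5925, sp=1, e=sp−y=0.4075; I=1.7575, D=e−e_prev=-0.4425; u=1/2·0.4075+5/4·1.7575+1/4·(-0.4425)=2.29; next y=7/10·0.5925+1/4·2.29=0.98725
n=4: y=0.98725, sp=1, e=sp−y=0.01275; I=1.77025, D=e−e_prev=-0.39475; u=1/2·0.01275+5/4·1.77025+1/4·(-0.39475)=2.1205; next y=7/10·0.98725+1/4·2.1205=1.2212
n=5: y=1.2212, sp=1, e=sp−y=-0.2212; I=1.54905, D=e−e_prev=-0.23395; u=1/2·(-0.2212)+5/4·1.54905+1/4·(-0.23395)=1.767225; next y=7/10·1.2212+1/4·1.767225≈1.296646
n=6: y≈1.296646, sp=1, e=sp−y≈-0.296646; I≈1.252404, D=e−e_prev≈-0.075446; u=1/2·(-0.296646)+5/4·1.252404+1/4·(-0.075446)≈1.39832; next y=7/10·1.296646+1/4·1.39832≈1.257232
n=7: y≈1.257232, sp=1, e=sp−y≈-0.257232; I≈0.995171, D=e−e_prev≈0.039414; u=1/2·(-0.257232)+5/4·0.995171+1/4·0.039414≈1.125202; next y=7/10·1.257232+1/4·1.125202≈1.161363
n=8: y≈1.161363, sp=1, e=sp−y≈-0.161363; I≈0.833808, D=e−e_prev≈0.095869; u=1/2·(-0.161363)+5/4·0.833808+1/4·0.095869≈0.985546; next y=7/10·1.161363+1/4·0.985546≈1.059341
n=9: y≈1.059341, sp=-2, e=sp−y≈-3.059341; I≈-2.225532, D=e−e_prev≈-2.897978; u=1/2·(-3.059341)+5/4·(-2.225532)+1/4·(-2.897978)≈-5.036080; next y=7/10·1.059341+1/4·(-5.036080)≈-0.517482
n=10: y≈-0.517482, sp=-2, e=sp−y≈-1.482518; I≈-3.708051, D=e−e_prev≈1.576822; u=1/2·(-1.482518)+5/4·(-3.708051)+1/4·1.576822≈-4.982117; next y=7/10·(-0.517482)+1/4·(-4.982117)≈-1.607766
n=11: y≈-1.607766, sp=-2, e=sp−y≈-0.392234; I≈-4.100284, D=e−e_prev≈1.090285; u=1/2·(-0.392234)+5/4·(-4.100284)+1/4·1.090285≈-5.048901; next y=7/10·(-1.607766)+1/4·(-5.048901)≈-2.387662
n=12: y≈-2.387662, sp=-2, e=sp−y≈0.387662; I≈-3.712623, D=e−e_prev≈0.779895; u=1/2·0.387662+5/4·(-3.712623)+1/4·0.779895≈-4.251974; next y=7/10·(-2.387662)+1/4·(-4.251974)≈-2.734357

0 -1 -2.000 0.000
1 1 2.000 -0.500
2 1 1.950 0.150
3 1 2.290 0.593
4 1 2.121 0.987
5 1 1.767 1.221
6 1 1.398 1.297
7 1 1.125 1.257
8 1 0.986 1.161
9 -2 -5.036 1.059
10 -2 -4.982 -0.517
11 -2 -5.049 -1.608
12 -2 -4.252 -2.388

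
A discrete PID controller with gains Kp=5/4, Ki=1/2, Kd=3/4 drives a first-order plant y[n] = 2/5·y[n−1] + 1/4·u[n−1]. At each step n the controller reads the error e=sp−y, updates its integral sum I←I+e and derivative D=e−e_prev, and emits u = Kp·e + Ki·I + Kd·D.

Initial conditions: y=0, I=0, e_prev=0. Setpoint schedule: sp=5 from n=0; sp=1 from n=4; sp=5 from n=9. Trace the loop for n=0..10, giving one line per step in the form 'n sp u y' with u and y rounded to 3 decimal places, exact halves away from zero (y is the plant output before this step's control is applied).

0 5 12.500 0.000
1 5 3.438 3.125
2 5 9.258 2.109
3 5 7.319 3.158
4 1 -0.810 3.093
5 1 6.240 1.035
6 1 2.331 1.974
7 1 4.053 1.372
8 1 2.941 1.562
9 5 13.307 1.360
10 5 5.699 3.871

(exact arithmetic carried between steps; '≈' marks a value shown rounded to 6 d.p. or computed from one; I and e_prev carry over from the previous line; the table rounds u and y to 3 d.p., halves away from zero)
n=0: y=0, sp=5, e=sp−y=5; I=5, D=e−e_prev=5; u=5/4·5+1/2·5+3/4·5=12.5; next y=2/5·0+1/4·12.5=3.125
n=1: y=3.125, sp=5, e=sp−y=1.875; I=6.875, D=e−e_prev=-3.125; u=5/4·1.875+1/2·6.875+3/4·(-3.125)=3.4375; next y=2/5·3.125+1/4·3.4375=2.109375
n=2: y=2.109375, sp=5, e=sp−y=2.890625; I=9.765625, D=e−e_prev=1.015625; u=5/4·2.890625+1/2·9.765625+3/4·1.015625≈9.257813; next y=2/5·2.109375+1/4·9.257813≈3.158203
n=3: y≈3.158203, sp=5, e=sp−y≈1.841797; I≈11.607422, D=e−e_prev≈-1.048828; u=5/4·1.841797+1/2·11.607422+3/4·(-1.048828)≈7.319336; next y=2/5·3.158203+1/4·7.319336≈3.093115
n=4: y≈3.093115, sp=1, e=sp−y≈-2.093115; I≈9.514307, D=e−e_prev≈-3.934912; u=5/4·(-2.093115)+1/2·9.514307+3/4·(-3.934912)≈-0.810425; next y=2/5·3.093115+1/4·(-0.810425)≈1.034640
n=5: y≈1.034640, sp=1, e=sp−y≈-0.034640; I≈9.479667, D=e−e_prev≈2.058475; u=5/4·(-0.034640)+1/2·9.479667+3/4·2.058475≈6.240390; next y=2/5·1.034640+1/4·6.240390≈1.973953
n=6: y≈1.973953, sp=1, e=sp−y≈-0.973953; I≈8.505713, D=e−e_prev≈-0.939314; u=5/4·(-0.973953)+1/2·8.505713+3/4·(-0.939314)≈2.330930; next y=2/5·1.973953+1/4·2.330930≈1.372314
n=7: y≈1.372314, sp=1, e=sp−y≈-0.372314; I≈8.133399, D=e−e_prev≈0.601640; u=5/4·(-0.372314)+1/2·8.133399+3/4·0.601640≈4.052537; next y=2/5·1.372314+1/4·4.052537≈1.562060
n=8: y≈1.562060, sp=1, e=sp−y≈-0.562060; I≈7.571340, D=e−e_prev≈-0.189746; u=5/4·(-0.562060)+1/2·7.571340+3/4·(-0.189746)≈2.940786; next y=2/5·1.562060+1/4·2.940786≈1.360020
n=9: y≈1.360020, sp=5, e=sp−y≈3.639980; I≈11.211319, D=e−e_prev≈4.202040; u=5/4·3.639980+1/2·11.211319+3/4·4.202040≈13.307164; next y=2/5·1.360020+1/4·13.307164≈3.870799
n=10: y≈3.870799, sp=5, e=sp−y≈1.129201; I≈12.340520, D=e−e_prev≈-2.510779; u=5/4·1.129201+1/2·12.340520+3/4·(-2.510779)≈5.698677; next y=2/5·3.870799+1/4·5.698677≈2.972989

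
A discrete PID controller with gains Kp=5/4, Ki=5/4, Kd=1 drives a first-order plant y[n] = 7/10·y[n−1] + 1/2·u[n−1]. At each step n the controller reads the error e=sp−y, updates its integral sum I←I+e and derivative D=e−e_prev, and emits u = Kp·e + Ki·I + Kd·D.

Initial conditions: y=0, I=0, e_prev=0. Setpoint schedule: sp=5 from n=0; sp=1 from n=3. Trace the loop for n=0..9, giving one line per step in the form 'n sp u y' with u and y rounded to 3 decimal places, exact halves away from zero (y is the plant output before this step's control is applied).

(exact arithmetic carried between steps; '≈' marks a value shown rounded to 6 d.p. or computed from one; I and e_prev carry over from the previous line; the table rounds u and y to 3 d.p., halves away from zero)
n=0: y=0, sp=5, e=sp−y=5; I=5, D=e−e_prev=5; u=5/4·5+5/4·5+1·5=17.5; next y=7/10·0+1/2·17.5=8.75
n=1: y=8.75, sp=5, e=sp−y=-3.75; I=1.25, D=e−e_prev=-8.75; u=5/4·(-3.75)+5/4·1.25+1·(-8.75)=-11.875; next y=7/10·8.75+1/2·(-11.875)=0.1875
n=2: y=0.1875, sp=5, e=sp−y=4.8125; I=6.0625, D=e−e_prev=8.5625; u=5/4·4.8125+5/4·6.0625+1·8.5625=22.15625; next y=7/10·0.1875+1/2·22.15625=11.209375
n=3: y=11.209375, sp=1, e=sp−y=-10.209375; I=-4.146875, D=e−e_prev=-15.021875; u=5/4·(-10.209375)+5/4·(-4.146875)+1·(-15.021875)≈-32.967188; next y=7/10·11.209375+1/2·(-32.967188)≈-8.637031
n=4: y≈-8.637031, sp=1, e=sp−y≈9.637031; I≈5.490156, D=e−e_prev≈19.846406; u=5/4·9.637031+5/4·5.490156+1·19.846406≈38.755391; next y=7/10·(-8.637031)+1/2·38.755391≈13.331773
n=5: y≈13.331773, sp=1, e=sp−y≈-12.331773; I≈-6.841617, D=e−e_prev≈-21.968805; u=5/4·(-12.331773)+5/4·(-6.841617)+1·(-21.968805)≈-45.935543; next y=7/10·13.331773+1/2·(-45.935543)≈-13.635530
n=6: y≈-13.635530, sp=1, e=sp−y≈14.635530; I≈7.793913, D=e−e_prev≈26.967304; u=5/4·14.635530+5/4·7.793913+1·26.967304≈55.004107; next y=7/10·(-13.635530)+1/2·55.004107≈17.957183
n=7: y≈17.957183, sp=1, e=sp−y≈-16.957183; I≈-9.163270, D=e−e_prev≈-31.592713; u=5/4·(-16.957183)+5/4·(-9.163270)+1·(-31.592713)≈-64.243278; next y=7/10·17.957183+1/2·(-64.243278)≈-19.551611
n=8: y≈-19.551611, sp=1, e=sp−y≈20.551611; I≈11.388342, D=e−e_prev≈37.508794; u=5/4·20.551611+5/4·11.388342+1·37.508794≈77.433735; next y=7/10·(-19.551611)+1/2·77.433735≈25.030739
n=9: y≈25.030739, sp=1, e=sp−y≈-24.030739; I≈-12.642398, D=e−e_prev≈-44.582351; u=5/4·(-24.030739)+5/4·(-12.642398)+1·(-44.582351)≈-90.423772; next y=7/10·25.030739+1/2·(-90.423772)≈-27.690369

0 5 17.500 0.000
1 5 -11.875 8.750
2 5 22.156 0.188
3 1 -32.967 11.209
4 1 38.755 -8.637
5 1 -45.936 13.332
6 1 55.004 -13.636
7 1 -64.243 17.957
8 1 77.434 -19.552
9 1 -90.424 25.031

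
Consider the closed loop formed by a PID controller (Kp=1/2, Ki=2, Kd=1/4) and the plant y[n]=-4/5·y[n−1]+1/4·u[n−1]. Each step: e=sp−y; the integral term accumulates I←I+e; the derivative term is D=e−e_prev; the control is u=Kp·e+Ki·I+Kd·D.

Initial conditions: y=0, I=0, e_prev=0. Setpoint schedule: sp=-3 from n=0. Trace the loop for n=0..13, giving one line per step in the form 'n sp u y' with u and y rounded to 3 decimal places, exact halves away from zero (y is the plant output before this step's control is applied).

(exact arithmetic carried between steps; '≈' marks a value shown rounded to 6 d.p. or computed from one; I and e_prev carry over from the previous line; the table rounds u and y to 3 d.p., halves away from zero)
n=0: y=0, sp=-3, e=sp−y=-3; I=-3, D=e−e_prev=-3; u=1/2·(-3)+2·(-3)+1/4·(-3)=-8.25; next y=-4/5·0+1/4·(-8.25)=-2.0625
n=1: y=-2.0625, sp=-3, e=sp−y=-0.9375; I=-3.9375, D=e−e_prev=2.0625; u=1/2·(-0.9375)+2·(-3.9375)+1/4·2.0625=-7.828125; next y=-4/5·(-2.0625)+1/4·(-7.828125)≈-0.307031
n=2: y≈-0.307031, sp=-3, e=sp−y≈-2.692969; I≈-6.630469, D=e−e_prev≈-1.755469; u=1/2·(-2.692969)+2·(-6.630469)+1/4·(-1.755469)≈-15.046289; next y=-4/5·(-0.307031)+1/4·(-15.046289)≈-3.515947
n=3: y≈-3.515947, sp=-3, e=sp−y≈0.515947; I≈-6.114521, D=e−e_prev≈3.208916; u=1/2·0.515947+2·(-6.114521)+1/4·3.208916≈-11.168840; next y=-4/5·(-3.515947)+1/4·(-11.168840)≈0.020548
n=4: y≈0.020548, sp=-3, e=sp−y≈-3.020548; I≈-9.135069, D=e−e_prev≈-3.536495; u=1/2·(-3.020548)+2·(-9.135069)+1/4·(-3.536495)≈-20.664536; next y=-4/5·0.020548+1/4·(-20.664536)≈-5.182572
n=5: y≈-5.182572, sp=-3, e=sp−y≈2.182572; I≈-6.952497, D=e−e_prev≈5.203120; u=1/2·2.182572+2·(-6.952497)+1/4·5.203120≈-11.512928; next y=-4/5·(-5.182572)+1/4·(-11.512928)≈1.267826
n=6: y≈1.267826, sp=-3, e=sp−y≈-4.267826; I≈-11.220323, D=e−e_prev≈-6.450398; u=1/2·(-4.267826)+2·(-11.220323)+1/4·(-6.450398)≈-26.187158; next y=-4/5·1.267826+1/4·(-26.187158)≈-7.561050
n=7: y≈-7.561050, sp=-3, e=sp−y≈4.561050; I≈-6.659273, D=e−e_prev≈8.828876; u=1/2·4.561050+2·(-6.659273)+1/4·8.828876≈-8.830801; next y=-4/5·(-7.561050)+1/4·(-8.830801)≈3.841140
n=8: y≈3.841140, sp=-3, e=sp−y≈-6.841140; I≈-13.500412, D=e−e_prev≈-11.402190; u=1/2·(-6.841140)+2·(-13.500412)+1/4·(-11.402190)≈-33.271942; next y=-4/5·3.841140+1/4·(-33.271942)≈-11.390897
n=9: y≈-11.390897, sp=-3, e=sp−y≈8.390897; I≈-5.109515, D=e−e_prev≈15.232037; u=1/2·8.390897+2·(-5.109515)+1/4·15.232037≈-2.215572; next y=-4/5·(-11.390897)+1/4·(-2.215572)≈8.558825
n=10: y≈8.558825, sp=-3, e=sp−y≈-11.558825; I≈-16.668340, D=e−e_prev≈-19.949722; u=1/2·(-11.558825)+2·(-16.668340)+1/4·(-19.949722)≈-44.103523; next y=-4/5·8.558825+1/4·(-44.103523)≈-17.872941
n=11: y≈-17.872941, sp=-3, e=sp−y≈14.872941; I≈-1.795399, D=e−e_prev≈26.431765; u=1/2·14.872941+2·(-1.795399)+1/4·26.431765≈10.453613; next y=-4/5·(-17.872941)+1/4·10.453613≈16.911756
n=12: y≈16.911756, sp=-3, e=sp−y≈-19.911756; I≈-21.707155, D=e−e_prev≈-34.784696; u=1/2·(-19.911756)+2·(-21.707155)+1/4·(-34.784696)≈-62.066362; next y=-4/5·16.911756+1/4·(-62.066362)≈-29.045995
n=13: y≈-29.045995, sp=-3, e=sp−y≈26.045995; I≈4.338840, D=e−e_prev≈45.957751; u=1/2·26.045995+2·4.338840+1/4·45.957751≈33.190115; next y=-4/5·(-29.045995)+1/4·33.190115≈31.534325

0 -3 -8.250 0.000
1 -3 -7.828 -2.063
2 -3 -15.046 -0.307
3 -3 -11.169 -3.516
4 -3 -20.665 0.021
5 -3 -11.513 -5.183
6 -3 -26.187 1.268
7 -3 -8.831 -7.561
8 -3 -33.272 3.841
9 -3 -2.216 -11.391
10 -3 -44.104 8.559
11 -3 10.454 -17.873
12 -3 -62.066 16.912
13 -3 33.190 -29.046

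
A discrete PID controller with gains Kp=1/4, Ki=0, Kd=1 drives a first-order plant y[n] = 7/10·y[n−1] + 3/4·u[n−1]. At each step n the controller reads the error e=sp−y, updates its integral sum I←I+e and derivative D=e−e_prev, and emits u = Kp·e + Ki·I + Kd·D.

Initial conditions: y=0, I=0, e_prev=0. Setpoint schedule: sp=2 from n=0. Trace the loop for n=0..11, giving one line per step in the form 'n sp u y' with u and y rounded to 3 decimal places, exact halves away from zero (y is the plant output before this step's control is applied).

(exact arithmetic carried between steps; '≈' marks a value shown rounded to 6 d.p. or computed from one; I and e_prev carry over from the previous line; the table rounds u and y to 3 d.p., halves away from zero)
n=0: y=0, sp=2, e=sp−y=2; I=2, D=e−e_prev=2; u=1/4·2+0·2+1·2=2.5; next y=7/10·0+3/4·2.5=1.875
n=1: y=1.875, sp=2, e=sp−y=0.125; I=2.125, D=e−e_prev=-1.875; u=1/4·0.125+0·2.125+1·(-1.875)=-1.84375; next y=7/10·1.875+3/4·(-1.84375)≈-0.070313
n=2: y≈-0.070313, sp=2, e=sp−y≈2.070313; I≈4.195313, D=e−e_prev≈1.945313; u=1/4·2.070313+0·4.195313+1·1.945313≈2.462891; next y=7/10·(-0.070313)+3/4·2.462891≈1.797949
n=3: y≈1.797949, sp=2, e=sp−y≈0.202051; I≈4.397363, D=e−e_prev≈-1.868262; u=1/4·0.202051+0·4.397363+1·(-1.868262)≈-1.817749; next y=7/10·1.797949+3/4·(-1.817749)≈-0.104747
n=4: y≈-0.104747, sp=2, e=sp−y≈2.104747; I≈6.502111, D=e−e_prev≈1.902697; u=1/4·2.104747+0·6.502111+1·1.902697≈2.428883; next y=7/10·(-0.104747)+3/4·2.428883≈1.748339
n=5: y≈1.748339, sp=2, e=sp−y≈0.251661; I≈6.753771, D=e−e_prev≈-1.853087; u=1/4·0.251661+0·6.753771+1·(-1.853087)≈-1.790172; next y=7/10·1.748339+3/4·(-1.790172)≈-0.118791
n=6: y≈-0.118791, sp=2, e=sp−y≈2.118791; I≈8.872562, D=e−e_prev≈1.867130; u=1/4·2.118791+0·8.872562+1·1.867130≈2.396828; next y=7/10·(-0.118791)+3/4·2.396828≈1.714467
n=7: y≈1.714467, sp=2, e=sp−y≈0.285533; I≈9.158095, D=e−e_prev≈-1.833259; u=1/4·0.285533+0·9.158095+1·(-1.833259)≈-1.761875; next y=7/10·1.714467+3/4·(-1.761875)≈-0.121279
n=8: y≈-0.121279, sp=2, e=sp−y≈2.121279; I≈11.279374, D=e−e_prev≈1.835747; u=1/4·2.121279+0·11.279374+1·1.835747≈2.366067; next y=7/10·(-0.121279)+3/4·2.366067≈1.689654
n=9: y≈1.689654, sp=2, e=sp−y≈0.310346; I≈11.589720, D=e−e_prev≈-1.810934; u=1/4·0.310346+0·11.589720+1·(-1.810934)≈-1.733347; next y=7/10·1.689654+3/4·(-1.733347)≈-0.117252
n=10: y≈-0.117252, sp=2, e=sp−y≈2.117252; I≈13.706972, D=e−e_prev≈1.806907; u=1/4·2.117252+0·13.706972+1·1.806907≈2.336220; next y=7/10·(-0.117252)+3/4·2.336220≈1.670088
n=11: y≈1.670088, sp=2, e=sp−y≈0.329912; I≈14.036884, D=e−e_prev≈-1.787341; u=1/4·0.329912+0·14.036884+1·(-1.787341)≈-1.704863; next y=7/10·1.670088+3/4·(-1.704863)≈-0.109585

0 2 2.500 0.000
1 2 -1.844 1.875
2 2 2.463 -0.070
3 2 -1.818 1.798
4 2 2.429 -0.105
5 2 -1.790 1.748
6 2 2.397 -0.119
7 2 -1.762 1.714
8 2 2.366 -0.121
9 2 -1.733 1.690
10 2 2.336 -0.117
11 2 -1.705 1.670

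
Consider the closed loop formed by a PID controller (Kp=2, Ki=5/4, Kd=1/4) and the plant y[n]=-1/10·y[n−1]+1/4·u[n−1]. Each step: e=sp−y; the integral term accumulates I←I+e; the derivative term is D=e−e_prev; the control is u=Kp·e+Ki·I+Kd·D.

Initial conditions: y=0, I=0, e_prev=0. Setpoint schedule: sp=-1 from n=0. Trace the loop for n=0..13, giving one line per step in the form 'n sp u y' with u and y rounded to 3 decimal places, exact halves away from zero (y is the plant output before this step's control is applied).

(exact arithmetic carried between steps; '≈' marks a value shown rounded to 6 d.p. or computed from one; I and e_prev carry over from the previous line; the table rounds u and y to 3 d.p., halves away from zero)
n=0: y=0, sp=-1, e=sp−y=-1; I=-1, D=e−e_prev=-1; u=2·(-1)+5/4·(-1)+1/4·(-1)=-3.5; next y=-1/10·0+1/4·(-3.5)=-0.875
n=1: y=-0.875, sp=-1, e=sp−y=-0.125; I=-1.125, D=e−e_prev=0.875; u=2·(-0.125)+5/4·(-1.125)+1/4·0.875=-1.4375; next y=-1/10·(-0.875)+1/4·(-1.4375)=-0.271875
n=2: y=-0.271875, sp=-1, e=sp−y=-0.728125; I=-1.853125, D=e−e_prev=-0.603125; u=2·(-0.728125)+5/4·(-1.853125)+1/4·(-0.603125)≈-3.923438; next y=-1/10·(-0.271875)+1/4·(-3.923438)≈-0.953672
n=3: y≈-0.953672, sp=-1, e=sp−y≈-0.046328; I≈-1.899453, D=e−e_prev≈0.681797; u=2·(-0.046328)+5/4·(-1.899453)+1/4·0.681797≈-2.296523; next y=-1/10·(-0.953672)+1/4·(-2.296523)≈-0.478764
n=4: y≈-0.478764, sp=-1, e=sp−y≈-0.521236; I≈-2.420689, D=e−e_prev≈-0.474908; u=2·(-0.521236)+5/4·(-2.420689)+1/4·(-0.474908)≈-4.187062; next y=-1/10·(-0.478764)+1/4·(-4.187062)≈-0.998889
n=5: y≈-0.998889, sp=-1, e=sp−y≈-0.001111; I≈-2.421800, D=e−e_prev≈0.520125; u=2·(-0.001111)+5/4·(-2.421800)+1/4·0.520125≈-2.899441; next y=-1/10·(-0.998889)+1/4·(-2.899441)≈-0.624971
n=6: y≈-0.624971, sp=-1, e=sp−y≈-0.375029; I≈-2.796829, D=e−e_prev≈-0.373918; u=2·(-0.375029)+5/4·(-2.796829)+1/4·(-0.373918)≈-4.339573; next y=-1/10·(-0.624971)+1/4·(-4.339573)≈-1.022396
n=7: y≈-1.022396, sp=-1, e=sp−y≈0.022396; I≈-2.774433, D=e−e_prev≈0.397425; u=2·0.022396+5/4·(-2.774433)+1/4·0.397425≈-3.323893; next y=-1/10·(-1.022396)+1/4·(-3.323893)≈-0.728734
n=8: y≈-0.728734, sp=-1, e=sp−y≈-0.271266; I≈-3.045699, D=e−e_prev≈-0.293662; u=2·(-0.271266)+5/4·(-3.045699)+1/4·(-0.293662)≈-4.423073; next y=-1/10·(-0.728734)+1/4·(-4.423073)≈-1.032895
n=9: y≈-1.032895, sp=-1, e=sp−y≈0.032895; I≈-3.012805, D=e−e_prev≈0.304161; u=2·0.032895+5/4·(-3.012805)+1/4·0.304161≈-3.624176; next y=-1/10·(-1.032895)+1/4·(-3.624176)≈-0.802754
n=10: y≈-0.802754, sp=-1, e=sp−y≈-0.197246; I≈-3.210050, D=e−e_prev≈-0.230140; u=2·(-0.197246)+5/4·(-3.210050)+1/4·(-0.230140)≈-4.464589; next y=-1/10·(-0.802754)+1/4·(-4.464589)≈-1.035872
n=11: y≈-1.035872, sp=-1, e=sp−y≈0.035872; I≈-3.174178, D=e−e_prev≈0.233117; u=2·0.035872+5/4·(-3.174178)+1/4·0.233117≈-3.837700; next y=-1/10·(-1.035872)+1/4·(-3.837700)≈-0.855838
n=12: y≈-0.855838, sp=-1, e=sp−y≈-0.144162; I≈-3.318340, D=e−e_prev≈-0.180034; u=2·(-0.144162)+5/4·(-3.318340)+1/4·(-0.180034)≈-4.481258; next y=-1/10·(-0.855838)+1/4·(-4.481258)≈-1.034731
n=13: y≈-1.034731, sp=-1, e=sp−y≈0.034731; I≈-3.283610, D=e−e_prev≈0.178893; u=2·0.034731+5/4·(-3.283610)+1/4·0.178893≈-3.990327; next y=-1/10·(-1.034731)+1/4·(-3.990327)≈-0.894109

0 -1 -3.500 0.000
1 -1 -1.438 -0.875
2 -1 -3.923 -0.272
3 -1 -2.297 -0.954
4 -1 -4.187 -0.479
5 -1 -2.899 -0.999
6 -1 -4.340 -0.625
7 -1 -3.324 -1.022
8 -1 -4.423 -0.729
9 -1 -3.624 -1.033
10 -1 -4.465 -0.803
11 -1 -3.838 -1.036
12 -1 -4.481 -0.856
13 -1 -3.990 -1.035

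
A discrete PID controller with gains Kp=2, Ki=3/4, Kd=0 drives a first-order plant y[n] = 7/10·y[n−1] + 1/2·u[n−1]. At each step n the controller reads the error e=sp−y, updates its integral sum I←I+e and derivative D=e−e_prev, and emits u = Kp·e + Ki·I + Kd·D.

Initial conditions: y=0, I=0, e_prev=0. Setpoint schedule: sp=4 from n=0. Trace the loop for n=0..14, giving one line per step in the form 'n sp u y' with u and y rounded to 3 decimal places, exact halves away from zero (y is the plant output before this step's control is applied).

(exact arithmetic carried between steps; '≈' marks a value shown rounded to 6 d.p. or computed from one; I and e_prev carry over from the previous line; the table rounds u and y to 3 d.p., halves away from zero)
n=0: y=0, sp=4, e=sp−y=4; I=4, D=e−e_prev=4; u=2·4+3/4·4+0·4=11; next y=7/10·0+1/2·11=5.5
n=1: y=5.5, sp=4, e=sp−y=-1.5; I=2.5, D=e−e_prev=-5.5; u=2·(-1.5)+3/4·2.5+0·(-5.5)=-1.125; next y=7/10·5.5+1/2·(-1.125)=3.2875
n=2: y=3.2875, sp=4, e=sp−y=0.7125; I=3.2125, D=e−e_prev=2.2125; u=2·0.7125+3/4·3.2125+0·2.2125=3.834375; next y=7/10·3.2875+1/2·3.834375≈4.218438
n=3: y≈4.218438, sp=4, e=sp−y≈-0.218438; I≈2.994063, D=e−e_prev≈-0.930938; u=2·(-0.218438)+3/4·2.994063+0·(-0.930938)≈1.808672; next y=7/10·4.218438+1/2·1.808672≈3.857242
n=4: y≈3.857242, sp=4, e=sp−y≈0.142758; I≈3.136820, D=e−e_prev≈0.361195; u=2·0.142758+3/4·3.136820+0·0.361195≈2.638131; next y=7/10·3.857242+1/2·2.638131≈4.019135
n=5: y≈4.019135, sp=4, e=sp−y≈-0.019135; I≈3.117685, D=e−e_prev≈-0.161893; u=2·(-0.019135)+3/4·3.117685+0·(-0.161893)≈2.299994; next y=7/10·4.019135+1/2·2.299994≈3.963392
n=6: y≈3.963392, sp=4, e=sp−y≈0.036608; I≈3.154294, D=e−e_prev≈0.055743; u=2·0.036608+3/4·3.154294+0·0.055743≈2.438937; next y=7/10·3.963392+1/2·2.438937≈3.993843
n=7: y≈3.993843, sp=4, e=sp−y≈0.006157; I≈3.160451, D=e−e_prev≈-0.030451; u=2·0.006157+3/4·3.160451+0·(-0.030451)≈2.382653; next y=7/10·3.993843+1/2·2.382653≈3.987016
n=8: y≈3.987016, sp=4, e=sp−y≈0.012984; I≈3.173435, D=e−e_prev≈0.006826; u=2·0.012984+3/4·3.173435+0·0.006826≈2.406043; next y=7/10·3.987016+1/2·2.406043≈3.993933
n=9: y≈3.993933, sp=4, e=sp−y≈0.006067; I≈3.179502, D=e−e_prev≈-0.006917; u=2·0.006067+3/4·3.179502+0·(-0.006917)≈2.396760; next y=7/10·3.993933+1/2·2.396760≈3.994133
n=10: y≈3.994133, sp=4, e=sp−y≈0.005867; I≈3.185368, D=e−e_prev≈-0.000200; u=2·0.005867+3/4·3.185368+0·(-0.000200)≈2.400760; next y=7/10·3.994133+1/2·2.400760≈3.996273
n=11: y≈3.996273, sp=4, e=sp−y≈0.003727; I≈3.189095, D=e−e_prev≈-0.002140; u=2·0.003727+3/4·3.189095+0·(-0.002140)≈2.399275; next y=7/10·3.996273+1/2·2.399275≈3.997029
n=12: y≈3.997029, sp=4, e=sp−y≈0.002971; I≈3.192066, D=e−e_prev≈-0.000756; u=2·0.002971+3/4·3.192066+0·(-0.000756)≈2.399992; next y=7/10·3.997029+1/2·2.399992≈3.997916
n=13: y≈3.997916, sp=4, e=sp−y≈0.002084; I≈3.194150, D=e−e_prev≈-0.000888; u=2·0.002084+3/4·3.194150+0·(-0.000888)≈2.399780; next y=7/10·3.997916+1/2·2.399780≈3.998431
n=14: y≈3.998431, sp=4, e=sp−y≈0.001569; I≈3.195719, D=e−e_prev≈-0.000515; u=2·0.001569+3/4·3.195719+0·(-0.000515)≈2.399926; next y=7/10·3.998431+1/2·2.399926≈3.998865

0 4 11.000 0.000
1 4 -1.125 5.500
2 4 3.834 3.288
3 4 1.809 4.218
4 4 2.638 3.857
5 4 2.300 4.019
6 4 2.439 3.963
7 4 2.383 3.994
8 4 2.406 3.987
9 4 2.397 3.994
10 4 2.401 3.994
11 4 2.399 3.996
12 4 2.400 3.997
13 4 2.400 3.998
14 4 2.400 3.998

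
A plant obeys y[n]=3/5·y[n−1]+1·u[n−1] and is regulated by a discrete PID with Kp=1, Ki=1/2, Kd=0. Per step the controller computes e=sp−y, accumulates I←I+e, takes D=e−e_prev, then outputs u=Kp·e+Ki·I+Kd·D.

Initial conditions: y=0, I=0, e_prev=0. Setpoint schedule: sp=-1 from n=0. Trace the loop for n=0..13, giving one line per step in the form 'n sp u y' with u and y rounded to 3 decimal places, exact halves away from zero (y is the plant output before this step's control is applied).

(exact arithmetic carried between steps; '≈' marks a value shown rounded to 6 d.p. or computed from one; I and e_prev carry over from the previous line; the table rounds u and y to 3 d.p., halves away from zero)
n=0: y=0, sp=-1, e=sp−y=-1; I=-1, D=e−e_prev=-1; u=1·(-1)+1/2·(-1)+0·(-1)=-1.5; next y=3/5·0+1·(-1.5)=-1.5
n=1: y=-1.5, sp=-1, e=sp−y=0.5; I=-0.5, D=e−e_prev=1.5; u=1·0.5+1/2·(-0.5)+0·1.5=0.25; next y=3/5·(-1.5)+1·0.25=-0.65
n=2: y=-0.65, sp=-1, e=sp−y=-0.35; I=-0.85, D=e−e_prev=-0.85; u=1·(-0.35)+1/2·(-0.85)+0·(-0.85)=-0.775; next y=3/5·(-0.65)+1·(-0.775)=-1.165
n=3: y=-1.165, sp=-1, e=sp−y=0.165; I=-0.685, D=e−e_prev=0.515; u=1·0.165+1/2·(-0.685)+0·0.515=-0.1775; next y=3/5·(-1.165)+1·(-0.1775)=-0.8765
n=4: y=-0.8765, sp=-1, e=sp−y=-0.1235; I=-0.8085, D=e−e_prev=-0.2885; u=1·(-0.1235)+1/2·(-0.8085)+0·(-0.2885)=-0.52775; next y=3/5·(-0.8765)+1·(-0.52775)=-1.05365
n=5: y=-1.05365, sp=-1, e=sp−y=0.05365; I=-0.75485, D=e−e_prev=0.17715; u=1·0.05365+1/2·(-0.75485)+0·0.17715=-0.323775; next y=3/5·(-1.05365)+1·(-0.323775)=-0.955965
n=6: y=-0.955965, sp=-1, e=sp−y=-0.044035; I=-0.798885, D=e−e_prev=-0.097685; u=1·(-0.044035)+1/2·(-0.798885)+0·(-0.097685)≈-0.443478; next y=3/5·(-0.955965)+1·(-0.443478)≈-1.017057
n=7: y≈-1.017057, sp=-1, e=sp−y≈0.017057; I≈-0.781829, D=e−e_prev≈0.061092; u=1·0.017057+1/2·(-0.781829)+0·0.061092≈-0.373858; next y=3/5·(-1.017057)+1·(-0.373858)≈-0.984092
n=8: y≈-0.984092, sp=-1, e=sp−y≈-0.015908; I≈-0.797737, D=e−e_prev≈-0.032965; u=1·(-0.015908)+1/2·(-0.797737)+0·(-0.032965)≈-0.414777; next y=3/5·(-0.984092)+1·(-0.414777)≈-1.005232
n=9: y≈-1.005232, sp=-1, e=sp−y≈0.005232; I≈-0.792505, D=e−e_prev≈0.021140; u=1·0.005232+1/2·(-0.792505)+0·0.021140≈-0.391021; next y=3/5·(-1.005232)+1·(-0.391021)≈-0.994160
n=10: y≈-0.994160, sp=-1, e=sp−y≈-0.005840; I≈-0.798345, D=e−e_prev≈-0.011072; u=1·(-0.005840)+1/2·(-0.798345)+0·(-0.011072)≈-0.405013; next y=3/5·(-0.994160)+1·(-0.405013)≈-1.001509
n=11: y≈-1.001509, sp=-1, e=sp−y≈0.001509; I≈-0.796837, D=e−e_prev≈0.007349; u=1·0.001509+1/2·(-0.796837)+0·0.007349≈-0.396910; next y=3/5·(-1.001509)+1·(-0.396910)≈-0.997815
n=12: y≈-0.997815, sp=-1, e=sp−y≈-0.002185; I≈-0.799022, D=e−e_prev≈-0.003694; u=1·(-0.002185)+1/2·(-0.799022)+0·(-0.003694)≈-0.401696; next y=3/5·(-0.997815)+1·(-0.401696)≈-1.000385
n=13: y≈-1.000385, sp=-1, e=sp−y≈0.000385; I≈-0.798637, D=e−e_prev≈0.002570; u=1·0.000385+1/2·(-0.798637)+0·0.002570≈-0.398933; next y=3/5·(-1.000385)+1·(-0.398933)≈-0.999164

0 -1 -1.500 0.000
1 -1 0.250 -1.500
2 -1 -0.775 -0.650
3 -1 -0.178 -1.165
4 -1 -0.528 -0.877
5 -1 -0.324 -1.054
6 -1 -0.443 -0.956
7 -1 -0.374 -1.017
8 -1 -0.415 -0.984
9 -1 -0.391 -1.005
10 -1 -0.405 -0.994
11 -1 -0.397 -1.002
12 -1 -0.402 -0.998
13 -1 -0.399 -1.000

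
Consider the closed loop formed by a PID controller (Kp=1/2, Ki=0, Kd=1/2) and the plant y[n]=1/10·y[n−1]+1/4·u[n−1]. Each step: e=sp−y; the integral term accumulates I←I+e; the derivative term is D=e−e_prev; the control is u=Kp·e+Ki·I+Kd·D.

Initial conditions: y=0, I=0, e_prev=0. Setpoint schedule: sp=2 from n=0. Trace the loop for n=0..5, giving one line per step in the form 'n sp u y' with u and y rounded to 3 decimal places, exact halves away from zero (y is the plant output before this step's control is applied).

(exact arithmetic carried between steps; '≈' marks a value shown rounded to 6 d.p. or computed from one; I and e_prev carry over from the previous line; the table rounds u and y to 3 d.p., halves away from zero)
n=0: y=0, sp=2, e=sp−y=2; I=2, D=e−e_prev=2; u=1/2·2+0·2+1/2·2=2; next y=1/10·0+1/4·2=0.5
n=1: y=0.5, sp=2, e=sp−y=1.5; I=3.5, D=e−e_prev=-0.5; u=1/2·1.5+0·3.5+1/2·(-0.5)=0.5; next y=1/10·0.5+1/4·0.5=0.175
n=2: y=0.175, sp=2, e=sp−y=1.825; I=5.325, D=e−e_prev=0.325; u=1/2·1.825+0·5.325+1/2·0.325=1.075; next y=1/10·0.175+1/4·1.075=0.28625
n=3: y=0.28625, sp=2, e=sp−y=1.71375; I=7.03875, D=e−e_prev=-0.11125; u=1/2·1.71375+0·7.03875+1/2·(-0.11125)=0.80125; next y=1/10·0.28625+1/4·0.80125≈0.228938
n=4: y≈0.228938, sp=2, e=sp−y≈1.771063; I≈8.809813, D=e−e_prev≈0.057313; u=1/2·1.771063+0·8.809813+1/2·0.057313≈0.914188; next y=1/10·0.228938+1/4·0.914188≈0.251441
n=5: y≈0.251441, sp=2, e=sp−y≈1.748559; I≈10.558372, D=e−e_prev≈-0.022503; u=1/2·1.748559+0·10.558372+1/2·(-0.022503)≈0.863028; next y=1/10·0.251441+1/4·0.863028≈0.240901

0 2 2.000 0.000
1 2 0.500 0.500
2 2 1.075 0.175
3 2 0.801 0.286
4 2 0.914 0.229
5 2 0.863 0.251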